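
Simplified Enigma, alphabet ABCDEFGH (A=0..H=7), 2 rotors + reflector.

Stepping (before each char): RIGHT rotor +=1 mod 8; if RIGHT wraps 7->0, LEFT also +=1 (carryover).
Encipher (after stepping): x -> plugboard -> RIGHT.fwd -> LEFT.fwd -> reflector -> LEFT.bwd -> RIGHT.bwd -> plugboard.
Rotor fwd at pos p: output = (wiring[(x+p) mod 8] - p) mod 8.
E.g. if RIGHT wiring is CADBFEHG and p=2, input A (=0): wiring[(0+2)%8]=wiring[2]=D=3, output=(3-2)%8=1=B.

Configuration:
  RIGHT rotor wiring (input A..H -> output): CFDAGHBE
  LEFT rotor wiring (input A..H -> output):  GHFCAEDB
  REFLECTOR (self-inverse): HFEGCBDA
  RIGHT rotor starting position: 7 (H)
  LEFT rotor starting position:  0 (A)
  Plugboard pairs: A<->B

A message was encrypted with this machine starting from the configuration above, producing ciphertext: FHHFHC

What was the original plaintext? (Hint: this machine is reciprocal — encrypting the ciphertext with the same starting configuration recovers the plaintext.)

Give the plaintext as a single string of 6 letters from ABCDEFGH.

Answer: BDAGDB

Derivation:
Char 1 ('F'): step: R->0, L->1 (L advanced); F->plug->F->R->H->L->F->refl->B->L'->C->R'->A->plug->B
Char 2 ('H'): step: R->1, L=1; H->plug->H->R->B->L->E->refl->C->L'->F->R'->D->plug->D
Char 3 ('H'): step: R->2, L=1; H->plug->H->R->D->L->H->refl->A->L'->G->R'->B->plug->A
Char 4 ('F'): step: R->3, L=1; F->plug->F->R->H->L->F->refl->B->L'->C->R'->G->plug->G
Char 5 ('H'): step: R->4, L=1; H->plug->H->R->E->L->D->refl->G->L'->A->R'->D->plug->D
Char 6 ('C'): step: R->5, L=1; C->plug->C->R->H->L->F->refl->B->L'->C->R'->A->plug->B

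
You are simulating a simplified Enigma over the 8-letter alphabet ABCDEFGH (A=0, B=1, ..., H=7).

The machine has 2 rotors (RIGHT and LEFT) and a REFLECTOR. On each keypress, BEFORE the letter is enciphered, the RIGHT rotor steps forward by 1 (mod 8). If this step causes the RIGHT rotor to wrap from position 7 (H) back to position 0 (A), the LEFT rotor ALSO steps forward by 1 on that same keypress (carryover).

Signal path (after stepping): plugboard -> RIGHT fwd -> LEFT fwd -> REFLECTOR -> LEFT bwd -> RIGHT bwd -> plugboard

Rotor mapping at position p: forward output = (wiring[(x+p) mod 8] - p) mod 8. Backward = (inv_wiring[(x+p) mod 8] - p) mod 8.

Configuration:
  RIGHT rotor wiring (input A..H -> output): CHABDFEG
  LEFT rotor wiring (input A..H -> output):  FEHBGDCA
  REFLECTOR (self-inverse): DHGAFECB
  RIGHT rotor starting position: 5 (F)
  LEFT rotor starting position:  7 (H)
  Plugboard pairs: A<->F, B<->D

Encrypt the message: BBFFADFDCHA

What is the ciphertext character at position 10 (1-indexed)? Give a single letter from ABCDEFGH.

Char 1 ('B'): step: R->6, L=7; B->plug->D->R->B->L->G->refl->C->L'->E->R'->C->plug->C
Char 2 ('B'): step: R->7, L=7; B->plug->D->R->B->L->G->refl->C->L'->E->R'->F->plug->A
Char 3 ('F'): step: R->0, L->0 (L advanced); F->plug->A->R->C->L->H->refl->B->L'->D->R'->E->plug->E
Char 4 ('F'): step: R->1, L=0; F->plug->A->R->G->L->C->refl->G->L'->E->R'->E->plug->E
Char 5 ('A'): step: R->2, L=0; A->plug->F->R->E->L->G->refl->C->L'->G->R'->A->plug->F
Char 6 ('D'): step: R->3, L=0; D->plug->B->R->A->L->F->refl->E->L'->B->R'->D->plug->B
Char 7 ('F'): step: R->4, L=0; F->plug->A->R->H->L->A->refl->D->L'->F->R'->H->plug->H
Char 8 ('D'): step: R->5, L=0; D->plug->B->R->H->L->A->refl->D->L'->F->R'->D->plug->B
Char 9 ('C'): step: R->6, L=0; C->plug->C->R->E->L->G->refl->C->L'->G->R'->A->plug->F
Char 10 ('H'): step: R->7, L=0; H->plug->H->R->F->L->D->refl->A->L'->H->R'->A->plug->F

F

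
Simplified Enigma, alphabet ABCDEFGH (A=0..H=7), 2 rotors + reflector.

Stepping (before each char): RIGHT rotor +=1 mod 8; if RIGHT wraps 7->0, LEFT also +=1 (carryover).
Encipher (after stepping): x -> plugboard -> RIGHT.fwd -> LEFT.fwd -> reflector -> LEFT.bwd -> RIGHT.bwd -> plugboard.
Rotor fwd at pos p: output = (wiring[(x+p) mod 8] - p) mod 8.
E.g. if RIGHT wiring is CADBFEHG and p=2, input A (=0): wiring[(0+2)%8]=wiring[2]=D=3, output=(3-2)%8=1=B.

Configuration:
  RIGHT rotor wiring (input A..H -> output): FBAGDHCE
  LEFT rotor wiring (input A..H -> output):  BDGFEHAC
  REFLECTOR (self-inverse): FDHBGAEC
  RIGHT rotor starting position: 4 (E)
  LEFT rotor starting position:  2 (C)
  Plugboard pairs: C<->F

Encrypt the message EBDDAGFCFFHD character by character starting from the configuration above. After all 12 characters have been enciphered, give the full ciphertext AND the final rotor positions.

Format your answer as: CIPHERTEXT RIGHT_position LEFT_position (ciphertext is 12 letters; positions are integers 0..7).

Answer: DEEEHABHGHBA 0 4

Derivation:
Char 1 ('E'): step: R->5, L=2; E->plug->E->R->E->L->G->refl->E->L'->A->R'->D->plug->D
Char 2 ('B'): step: R->6, L=2; B->plug->B->R->G->L->H->refl->C->L'->C->R'->E->plug->E
Char 3 ('D'): step: R->7, L=2; D->plug->D->R->B->L->D->refl->B->L'->H->R'->E->plug->E
Char 4 ('D'): step: R->0, L->3 (L advanced); D->plug->D->R->G->L->A->refl->F->L'->D->R'->E->plug->E
Char 5 ('A'): step: R->1, L=3; A->plug->A->R->A->L->C->refl->H->L'->E->R'->H->plug->H
Char 6 ('G'): step: R->2, L=3; G->plug->G->R->D->L->F->refl->A->L'->G->R'->A->plug->A
Char 7 ('F'): step: R->3, L=3; F->plug->C->R->E->L->H->refl->C->L'->A->R'->B->plug->B
Char 8 ('C'): step: R->4, L=3; C->plug->F->R->F->L->G->refl->E->L'->C->R'->H->plug->H
Char 9 ('F'): step: R->5, L=3; F->plug->C->R->H->L->D->refl->B->L'->B->R'->G->plug->G
Char 10 ('F'): step: R->6, L=3; F->plug->C->R->H->L->D->refl->B->L'->B->R'->H->plug->H
Char 11 ('H'): step: R->7, L=3; H->plug->H->R->D->L->F->refl->A->L'->G->R'->B->plug->B
Char 12 ('D'): step: R->0, L->4 (L advanced); D->plug->D->R->G->L->C->refl->H->L'->F->R'->A->plug->A
Final: ciphertext=DEEEHABHGHBA, RIGHT=0, LEFT=4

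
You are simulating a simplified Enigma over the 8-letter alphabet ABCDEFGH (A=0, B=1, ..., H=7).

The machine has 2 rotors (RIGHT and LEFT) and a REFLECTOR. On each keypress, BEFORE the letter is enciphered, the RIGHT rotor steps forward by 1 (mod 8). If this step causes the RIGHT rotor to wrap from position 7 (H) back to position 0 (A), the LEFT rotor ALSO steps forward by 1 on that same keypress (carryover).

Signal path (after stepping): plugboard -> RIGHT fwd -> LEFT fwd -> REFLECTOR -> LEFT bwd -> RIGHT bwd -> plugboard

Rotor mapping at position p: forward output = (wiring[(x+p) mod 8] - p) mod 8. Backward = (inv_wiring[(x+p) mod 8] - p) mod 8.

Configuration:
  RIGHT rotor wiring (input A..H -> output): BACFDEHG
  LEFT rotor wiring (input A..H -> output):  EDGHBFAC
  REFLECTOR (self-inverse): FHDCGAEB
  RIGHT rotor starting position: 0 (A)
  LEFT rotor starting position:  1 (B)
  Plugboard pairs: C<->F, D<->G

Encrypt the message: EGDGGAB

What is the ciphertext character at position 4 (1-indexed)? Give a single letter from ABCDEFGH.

Char 1 ('E'): step: R->1, L=1; E->plug->E->R->D->L->A->refl->F->L'->B->R'->B->plug->B
Char 2 ('G'): step: R->2, L=1; G->plug->D->R->C->L->G->refl->E->L'->E->R'->F->plug->C
Char 3 ('D'): step: R->3, L=1; D->plug->G->R->F->L->H->refl->B->L'->G->R'->F->plug->C
Char 4 ('G'): step: R->4, L=1; G->plug->D->R->C->L->G->refl->E->L'->E->R'->F->plug->C

C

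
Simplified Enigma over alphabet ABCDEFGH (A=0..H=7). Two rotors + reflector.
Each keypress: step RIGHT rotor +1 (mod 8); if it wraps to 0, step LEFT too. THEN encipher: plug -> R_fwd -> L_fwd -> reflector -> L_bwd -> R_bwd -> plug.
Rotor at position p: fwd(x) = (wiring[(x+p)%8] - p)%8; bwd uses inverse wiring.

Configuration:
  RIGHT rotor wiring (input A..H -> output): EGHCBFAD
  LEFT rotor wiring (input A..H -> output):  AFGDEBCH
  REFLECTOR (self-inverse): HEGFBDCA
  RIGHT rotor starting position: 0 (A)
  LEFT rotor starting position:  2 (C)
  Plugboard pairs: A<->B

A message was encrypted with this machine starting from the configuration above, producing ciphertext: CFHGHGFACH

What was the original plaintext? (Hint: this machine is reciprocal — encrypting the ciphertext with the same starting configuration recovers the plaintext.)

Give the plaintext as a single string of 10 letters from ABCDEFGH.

Answer: DAGCAFGDEF

Derivation:
Char 1 ('C'): step: R->1, L=2; C->plug->C->R->B->L->B->refl->E->L'->A->R'->D->plug->D
Char 2 ('F'): step: R->2, L=2; F->plug->F->R->B->L->B->refl->E->L'->A->R'->B->plug->A
Char 3 ('H'): step: R->3, L=2; H->plug->H->R->E->L->A->refl->H->L'->D->R'->G->plug->G
Char 4 ('G'): step: R->4, L=2; G->plug->G->R->D->L->H->refl->A->L'->E->R'->C->plug->C
Char 5 ('H'): step: R->5, L=2; H->plug->H->R->E->L->A->refl->H->L'->D->R'->B->plug->A
Char 6 ('G'): step: R->6, L=2; G->plug->G->R->D->L->H->refl->A->L'->E->R'->F->plug->F
Char 7 ('F'): step: R->7, L=2; F->plug->F->R->C->L->C->refl->G->L'->G->R'->G->plug->G
Char 8 ('A'): step: R->0, L->3 (L advanced); A->plug->B->R->G->L->C->refl->G->L'->C->R'->D->plug->D
Char 9 ('C'): step: R->1, L=3; C->plug->C->R->B->L->B->refl->E->L'->E->R'->E->plug->E
Char 10 ('H'): step: R->2, L=3; H->plug->H->R->E->L->E->refl->B->L'->B->R'->F->plug->F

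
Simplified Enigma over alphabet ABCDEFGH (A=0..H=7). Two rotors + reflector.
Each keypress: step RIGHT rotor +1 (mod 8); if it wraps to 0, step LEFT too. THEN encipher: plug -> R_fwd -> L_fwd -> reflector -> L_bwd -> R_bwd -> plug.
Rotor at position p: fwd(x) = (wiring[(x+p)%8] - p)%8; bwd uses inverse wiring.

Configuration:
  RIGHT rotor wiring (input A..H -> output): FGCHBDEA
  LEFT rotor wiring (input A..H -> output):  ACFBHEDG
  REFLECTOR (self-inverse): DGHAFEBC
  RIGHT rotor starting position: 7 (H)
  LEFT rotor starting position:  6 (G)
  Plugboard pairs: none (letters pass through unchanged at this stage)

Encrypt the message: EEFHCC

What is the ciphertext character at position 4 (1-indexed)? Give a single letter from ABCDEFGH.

Char 1 ('E'): step: R->0, L->7 (L advanced); E->plug->E->R->B->L->B->refl->G->L'->D->R'->F->plug->F
Char 2 ('E'): step: R->1, L=7; E->plug->E->R->C->L->D->refl->A->L'->F->R'->A->plug->A
Char 3 ('F'): step: R->2, L=7; F->plug->F->R->G->L->F->refl->E->L'->H->R'->C->plug->C
Char 4 ('H'): step: R->3, L=7; H->plug->H->R->H->L->E->refl->F->L'->G->R'->B->plug->B

B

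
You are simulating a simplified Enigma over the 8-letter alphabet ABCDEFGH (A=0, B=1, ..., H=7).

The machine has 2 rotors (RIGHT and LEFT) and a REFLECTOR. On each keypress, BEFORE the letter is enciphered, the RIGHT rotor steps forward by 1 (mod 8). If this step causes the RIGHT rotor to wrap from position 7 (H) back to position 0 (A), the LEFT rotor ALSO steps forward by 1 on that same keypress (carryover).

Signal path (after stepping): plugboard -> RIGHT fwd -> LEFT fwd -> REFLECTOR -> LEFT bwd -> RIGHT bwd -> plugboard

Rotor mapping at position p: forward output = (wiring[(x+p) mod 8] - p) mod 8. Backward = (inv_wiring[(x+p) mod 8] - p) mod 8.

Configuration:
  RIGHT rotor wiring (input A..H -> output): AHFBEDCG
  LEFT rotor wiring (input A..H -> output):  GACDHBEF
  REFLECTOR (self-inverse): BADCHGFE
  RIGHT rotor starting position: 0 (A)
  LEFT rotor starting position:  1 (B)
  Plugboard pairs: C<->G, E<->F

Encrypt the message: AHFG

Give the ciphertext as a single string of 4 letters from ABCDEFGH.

Char 1 ('A'): step: R->1, L=1; A->plug->A->R->G->L->E->refl->H->L'->A->R'->C->plug->G
Char 2 ('H'): step: R->2, L=1; H->plug->H->R->F->L->D->refl->C->L'->C->R'->C->plug->G
Char 3 ('F'): step: R->3, L=1; F->plug->E->R->D->L->G->refl->F->L'->H->R'->D->plug->D
Char 4 ('G'): step: R->4, L=1; G->plug->C->R->G->L->E->refl->H->L'->A->R'->A->plug->A

Answer: GGDA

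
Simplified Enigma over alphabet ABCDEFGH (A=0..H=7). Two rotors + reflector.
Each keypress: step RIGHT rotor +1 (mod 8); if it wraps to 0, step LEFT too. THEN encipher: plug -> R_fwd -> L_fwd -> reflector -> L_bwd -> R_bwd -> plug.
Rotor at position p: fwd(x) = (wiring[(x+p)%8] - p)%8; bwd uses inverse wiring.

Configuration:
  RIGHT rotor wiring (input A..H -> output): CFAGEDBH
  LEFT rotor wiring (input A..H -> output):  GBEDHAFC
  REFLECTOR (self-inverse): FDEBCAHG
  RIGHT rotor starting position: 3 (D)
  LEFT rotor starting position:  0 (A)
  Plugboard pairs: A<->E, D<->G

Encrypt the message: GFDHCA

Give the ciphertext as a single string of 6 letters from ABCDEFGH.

Char 1 ('G'): step: R->4, L=0; G->plug->D->R->D->L->D->refl->B->L'->B->R'->F->plug->F
Char 2 ('F'): step: R->5, L=0; F->plug->F->R->D->L->D->refl->B->L'->B->R'->G->plug->D
Char 3 ('D'): step: R->6, L=0; D->plug->G->R->G->L->F->refl->A->L'->F->R'->H->plug->H
Char 4 ('H'): step: R->7, L=0; H->plug->H->R->C->L->E->refl->C->L'->H->R'->E->plug->A
Char 5 ('C'): step: R->0, L->1 (L advanced); C->plug->C->R->A->L->A->refl->F->L'->H->R'->H->plug->H
Char 6 ('A'): step: R->1, L=1; A->plug->E->R->C->L->C->refl->E->L'->F->R'->C->plug->C

Answer: FDHAHC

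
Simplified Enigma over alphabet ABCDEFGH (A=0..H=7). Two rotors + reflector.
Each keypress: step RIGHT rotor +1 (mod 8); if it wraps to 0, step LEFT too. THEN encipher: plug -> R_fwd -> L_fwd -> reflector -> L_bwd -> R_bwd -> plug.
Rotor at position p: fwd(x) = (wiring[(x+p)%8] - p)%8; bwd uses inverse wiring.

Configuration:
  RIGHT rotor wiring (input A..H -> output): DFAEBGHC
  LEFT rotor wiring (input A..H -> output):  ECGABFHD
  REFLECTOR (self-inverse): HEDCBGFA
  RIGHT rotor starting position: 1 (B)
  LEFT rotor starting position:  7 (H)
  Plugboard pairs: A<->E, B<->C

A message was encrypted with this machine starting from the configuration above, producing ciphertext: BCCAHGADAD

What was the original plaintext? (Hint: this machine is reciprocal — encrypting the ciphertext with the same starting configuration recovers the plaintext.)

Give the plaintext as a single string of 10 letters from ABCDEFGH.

Answer: HEEHCEGECF

Derivation:
Char 1 ('B'): step: R->2, L=7; B->plug->C->R->H->L->A->refl->H->L'->D->R'->H->plug->H
Char 2 ('C'): step: R->3, L=7; C->plug->B->R->G->L->G->refl->F->L'->B->R'->A->plug->E
Char 3 ('C'): step: R->4, L=7; C->plug->B->R->C->L->D->refl->C->L'->F->R'->A->plug->E
Char 4 ('A'): step: R->5, L=7; A->plug->E->R->A->L->E->refl->B->L'->E->R'->H->plug->H
Char 5 ('H'): step: R->6, L=7; H->plug->H->R->A->L->E->refl->B->L'->E->R'->B->plug->C
Char 6 ('G'): step: R->7, L=7; G->plug->G->R->H->L->A->refl->H->L'->D->R'->A->plug->E
Char 7 ('A'): step: R->0, L->0 (L advanced); A->plug->E->R->B->L->C->refl->D->L'->H->R'->G->plug->G
Char 8 ('D'): step: R->1, L=0; D->plug->D->R->A->L->E->refl->B->L'->E->R'->A->plug->E
Char 9 ('A'): step: R->2, L=0; A->plug->E->R->F->L->F->refl->G->L'->C->R'->B->plug->C
Char 10 ('D'): step: R->3, L=0; D->plug->D->R->E->L->B->refl->E->L'->A->R'->F->plug->F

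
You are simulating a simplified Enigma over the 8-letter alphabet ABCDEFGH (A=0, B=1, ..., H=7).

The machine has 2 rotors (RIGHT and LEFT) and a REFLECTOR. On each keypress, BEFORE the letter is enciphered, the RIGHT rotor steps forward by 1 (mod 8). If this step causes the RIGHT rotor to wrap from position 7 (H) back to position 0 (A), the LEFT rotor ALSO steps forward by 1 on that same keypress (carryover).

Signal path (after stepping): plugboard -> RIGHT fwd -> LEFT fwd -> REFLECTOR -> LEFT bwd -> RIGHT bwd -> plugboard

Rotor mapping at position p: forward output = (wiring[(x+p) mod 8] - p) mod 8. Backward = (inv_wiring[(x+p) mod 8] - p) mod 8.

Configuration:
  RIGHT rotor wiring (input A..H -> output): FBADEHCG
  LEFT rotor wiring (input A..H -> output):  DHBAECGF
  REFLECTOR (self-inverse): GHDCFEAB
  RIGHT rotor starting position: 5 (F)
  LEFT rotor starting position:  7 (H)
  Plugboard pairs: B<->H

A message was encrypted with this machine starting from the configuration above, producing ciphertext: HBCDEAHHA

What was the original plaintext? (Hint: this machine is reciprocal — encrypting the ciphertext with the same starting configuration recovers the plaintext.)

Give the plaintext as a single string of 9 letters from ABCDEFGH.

Char 1 ('H'): step: R->6, L=7; H->plug->B->R->A->L->G->refl->A->L'->C->R'->E->plug->E
Char 2 ('B'): step: R->7, L=7; B->plug->H->R->D->L->C->refl->D->L'->G->R'->B->plug->H
Char 3 ('C'): step: R->0, L->0 (L advanced); C->plug->C->R->A->L->D->refl->C->L'->F->R'->A->plug->A
Char 4 ('D'): step: R->1, L=0; D->plug->D->R->D->L->A->refl->G->L'->G->R'->E->plug->E
Char 5 ('E'): step: R->2, L=0; E->plug->E->R->A->L->D->refl->C->L'->F->R'->D->plug->D
Char 6 ('A'): step: R->3, L=0; A->plug->A->R->A->L->D->refl->C->L'->F->R'->H->plug->B
Char 7 ('H'): step: R->4, L=0; H->plug->B->R->D->L->A->refl->G->L'->G->R'->C->plug->C
Char 8 ('H'): step: R->5, L=0; H->plug->B->R->F->L->C->refl->D->L'->A->R'->D->plug->D
Char 9 ('A'): step: R->6, L=0; A->plug->A->R->E->L->E->refl->F->L'->H->R'->C->plug->C

Answer: EHAEDBCDC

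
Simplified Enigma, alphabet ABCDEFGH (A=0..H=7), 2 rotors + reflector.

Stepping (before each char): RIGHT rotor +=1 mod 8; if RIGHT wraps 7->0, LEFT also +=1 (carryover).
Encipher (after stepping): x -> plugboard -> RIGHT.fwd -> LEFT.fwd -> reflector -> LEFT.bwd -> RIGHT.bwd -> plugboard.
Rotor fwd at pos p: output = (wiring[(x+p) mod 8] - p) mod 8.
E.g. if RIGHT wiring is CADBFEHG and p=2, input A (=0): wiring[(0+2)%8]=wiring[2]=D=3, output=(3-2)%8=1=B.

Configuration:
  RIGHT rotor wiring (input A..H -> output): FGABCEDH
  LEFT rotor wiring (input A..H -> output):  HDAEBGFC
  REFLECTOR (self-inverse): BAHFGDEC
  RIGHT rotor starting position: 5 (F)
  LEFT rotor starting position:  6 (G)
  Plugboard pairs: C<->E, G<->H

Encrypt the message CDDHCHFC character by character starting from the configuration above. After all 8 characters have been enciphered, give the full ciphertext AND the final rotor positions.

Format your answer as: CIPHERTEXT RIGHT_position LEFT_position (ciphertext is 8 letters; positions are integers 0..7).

Char 1 ('C'): step: R->6, L=6; C->plug->E->R->C->L->B->refl->A->L'->H->R'->C->plug->E
Char 2 ('D'): step: R->7, L=6; D->plug->D->R->B->L->E->refl->G->L'->F->R'->G->plug->H
Char 3 ('D'): step: R->0, L->7 (L advanced); D->plug->D->R->B->L->A->refl->B->L'->D->R'->G->plug->H
Char 4 ('H'): step: R->1, L=7; H->plug->G->R->G->L->H->refl->C->L'->F->R'->A->plug->A
Char 5 ('C'): step: R->2, L=7; C->plug->E->R->B->L->A->refl->B->L'->D->R'->G->plug->H
Char 6 ('H'): step: R->3, L=7; H->plug->G->R->D->L->B->refl->A->L'->B->R'->C->plug->E
Char 7 ('F'): step: R->4, L=7; F->plug->F->R->C->L->E->refl->G->L'->H->R'->C->plug->E
Char 8 ('C'): step: R->5, L=7; C->plug->E->R->B->L->A->refl->B->L'->D->R'->F->plug->F
Final: ciphertext=EHHAHEEF, RIGHT=5, LEFT=7

Answer: EHHAHEEF 5 7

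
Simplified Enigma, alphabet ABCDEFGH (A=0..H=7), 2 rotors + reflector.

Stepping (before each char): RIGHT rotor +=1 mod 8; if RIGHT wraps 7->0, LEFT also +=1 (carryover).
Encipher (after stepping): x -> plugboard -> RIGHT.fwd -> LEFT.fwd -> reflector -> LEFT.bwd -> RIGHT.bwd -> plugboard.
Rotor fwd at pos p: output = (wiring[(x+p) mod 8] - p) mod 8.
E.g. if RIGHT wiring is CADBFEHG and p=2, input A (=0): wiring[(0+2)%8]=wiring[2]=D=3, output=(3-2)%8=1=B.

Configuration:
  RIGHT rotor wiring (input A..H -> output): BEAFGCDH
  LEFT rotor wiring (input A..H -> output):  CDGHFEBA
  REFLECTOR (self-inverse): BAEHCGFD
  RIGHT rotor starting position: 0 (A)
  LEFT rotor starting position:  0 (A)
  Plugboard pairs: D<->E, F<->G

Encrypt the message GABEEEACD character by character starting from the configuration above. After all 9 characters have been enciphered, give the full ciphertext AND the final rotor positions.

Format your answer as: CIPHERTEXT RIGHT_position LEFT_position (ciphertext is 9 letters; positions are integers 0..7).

Answer: CFFHCGCFG 1 1

Derivation:
Char 1 ('G'): step: R->1, L=0; G->plug->F->R->C->L->G->refl->F->L'->E->R'->C->plug->C
Char 2 ('A'): step: R->2, L=0; A->plug->A->R->G->L->B->refl->A->L'->H->R'->G->plug->F
Char 3 ('B'): step: R->3, L=0; B->plug->B->R->D->L->H->refl->D->L'->B->R'->G->plug->F
Char 4 ('E'): step: R->4, L=0; E->plug->D->R->D->L->H->refl->D->L'->B->R'->H->plug->H
Char 5 ('E'): step: R->5, L=0; E->plug->D->R->E->L->F->refl->G->L'->C->R'->C->plug->C
Char 6 ('E'): step: R->6, L=0; E->plug->D->R->G->L->B->refl->A->L'->H->R'->F->plug->G
Char 7 ('A'): step: R->7, L=0; A->plug->A->R->A->L->C->refl->E->L'->F->R'->C->plug->C
Char 8 ('C'): step: R->0, L->1 (L advanced); C->plug->C->R->A->L->C->refl->E->L'->D->R'->G->plug->F
Char 9 ('D'): step: R->1, L=1; D->plug->E->R->B->L->F->refl->G->L'->C->R'->F->plug->G
Final: ciphertext=CFFHCGCFG, RIGHT=1, LEFT=1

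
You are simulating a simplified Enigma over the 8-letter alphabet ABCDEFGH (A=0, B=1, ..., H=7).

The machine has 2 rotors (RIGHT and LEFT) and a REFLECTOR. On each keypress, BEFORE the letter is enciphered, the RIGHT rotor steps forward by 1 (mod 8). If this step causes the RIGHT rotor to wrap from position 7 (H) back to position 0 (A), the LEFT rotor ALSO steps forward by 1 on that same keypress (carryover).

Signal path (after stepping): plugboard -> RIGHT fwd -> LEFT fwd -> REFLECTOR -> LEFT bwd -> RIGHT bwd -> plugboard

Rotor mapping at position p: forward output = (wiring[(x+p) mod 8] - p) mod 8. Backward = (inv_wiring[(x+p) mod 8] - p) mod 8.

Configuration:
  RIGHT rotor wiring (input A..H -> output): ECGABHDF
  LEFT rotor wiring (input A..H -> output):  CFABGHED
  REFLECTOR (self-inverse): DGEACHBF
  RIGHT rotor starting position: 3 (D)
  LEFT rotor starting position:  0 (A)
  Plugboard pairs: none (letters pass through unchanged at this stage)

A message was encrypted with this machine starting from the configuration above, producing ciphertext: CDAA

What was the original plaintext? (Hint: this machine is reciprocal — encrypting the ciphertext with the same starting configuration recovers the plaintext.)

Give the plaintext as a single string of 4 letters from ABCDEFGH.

Answer: GAHG

Derivation:
Char 1 ('C'): step: R->4, L=0; C->plug->C->R->H->L->D->refl->A->L'->C->R'->G->plug->G
Char 2 ('D'): step: R->5, L=0; D->plug->D->R->H->L->D->refl->A->L'->C->R'->A->plug->A
Char 3 ('A'): step: R->6, L=0; A->plug->A->R->F->L->H->refl->F->L'->B->R'->H->plug->H
Char 4 ('A'): step: R->7, L=0; A->plug->A->R->G->L->E->refl->C->L'->A->R'->G->plug->G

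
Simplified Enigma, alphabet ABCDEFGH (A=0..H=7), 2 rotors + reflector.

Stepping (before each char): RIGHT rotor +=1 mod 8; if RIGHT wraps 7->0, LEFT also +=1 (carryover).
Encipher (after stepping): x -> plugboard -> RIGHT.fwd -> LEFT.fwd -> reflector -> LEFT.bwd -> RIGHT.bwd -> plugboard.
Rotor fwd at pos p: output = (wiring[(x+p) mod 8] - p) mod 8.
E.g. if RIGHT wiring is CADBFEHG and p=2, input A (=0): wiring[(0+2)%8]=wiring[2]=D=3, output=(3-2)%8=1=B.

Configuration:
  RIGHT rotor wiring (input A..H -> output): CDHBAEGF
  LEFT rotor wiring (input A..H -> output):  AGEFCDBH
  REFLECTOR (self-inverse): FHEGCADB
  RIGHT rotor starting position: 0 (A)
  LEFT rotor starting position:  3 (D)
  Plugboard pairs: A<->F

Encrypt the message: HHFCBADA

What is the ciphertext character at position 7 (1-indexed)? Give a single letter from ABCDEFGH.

Char 1 ('H'): step: R->1, L=3; H->plug->H->R->B->L->H->refl->B->L'->H->R'->D->plug->D
Char 2 ('H'): step: R->2, L=3; H->plug->H->R->B->L->H->refl->B->L'->H->R'->B->plug->B
Char 3 ('F'): step: R->3, L=3; F->plug->A->R->G->L->D->refl->G->L'->D->R'->D->plug->D
Char 4 ('C'): step: R->4, L=3; C->plug->C->R->C->L->A->refl->F->L'->F->R'->H->plug->H
Char 5 ('B'): step: R->5, L=3; B->plug->B->R->B->L->H->refl->B->L'->H->R'->A->plug->F
Char 6 ('A'): step: R->6, L=3; A->plug->F->R->D->L->G->refl->D->L'->G->R'->H->plug->H
Char 7 ('D'): step: R->7, L=3; D->plug->D->R->A->L->C->refl->E->L'->E->R'->C->plug->C

C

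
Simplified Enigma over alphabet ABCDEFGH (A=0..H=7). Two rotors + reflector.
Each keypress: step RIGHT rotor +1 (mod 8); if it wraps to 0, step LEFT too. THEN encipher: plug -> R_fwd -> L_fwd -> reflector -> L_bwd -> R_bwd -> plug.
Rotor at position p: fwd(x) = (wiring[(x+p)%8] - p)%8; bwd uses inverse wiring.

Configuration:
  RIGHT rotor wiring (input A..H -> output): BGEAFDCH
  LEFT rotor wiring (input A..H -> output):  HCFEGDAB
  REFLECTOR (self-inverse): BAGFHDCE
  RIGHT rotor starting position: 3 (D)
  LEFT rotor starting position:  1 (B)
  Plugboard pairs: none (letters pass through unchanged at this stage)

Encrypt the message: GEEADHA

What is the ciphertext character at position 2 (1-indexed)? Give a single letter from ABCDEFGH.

Char 1 ('G'): step: R->4, L=1; G->plug->G->R->A->L->B->refl->A->L'->G->R'->C->plug->C
Char 2 ('E'): step: R->5, L=1; E->plug->E->R->B->L->E->refl->H->L'->F->R'->B->plug->B

B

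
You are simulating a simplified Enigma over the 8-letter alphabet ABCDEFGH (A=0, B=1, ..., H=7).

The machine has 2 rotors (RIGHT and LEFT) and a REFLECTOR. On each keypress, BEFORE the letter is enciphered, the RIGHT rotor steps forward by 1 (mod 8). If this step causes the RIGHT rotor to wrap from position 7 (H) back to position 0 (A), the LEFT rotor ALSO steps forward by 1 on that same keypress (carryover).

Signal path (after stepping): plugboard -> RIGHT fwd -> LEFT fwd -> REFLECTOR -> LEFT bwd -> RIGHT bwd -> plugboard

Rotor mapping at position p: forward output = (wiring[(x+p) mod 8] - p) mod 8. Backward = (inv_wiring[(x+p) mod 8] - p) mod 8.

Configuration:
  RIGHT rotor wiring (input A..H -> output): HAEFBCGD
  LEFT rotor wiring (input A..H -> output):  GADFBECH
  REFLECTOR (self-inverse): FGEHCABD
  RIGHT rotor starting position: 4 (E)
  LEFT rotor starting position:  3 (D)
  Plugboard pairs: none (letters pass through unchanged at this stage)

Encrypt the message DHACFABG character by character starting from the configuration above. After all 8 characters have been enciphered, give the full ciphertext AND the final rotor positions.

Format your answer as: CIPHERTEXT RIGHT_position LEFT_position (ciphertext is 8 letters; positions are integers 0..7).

Char 1 ('D'): step: R->5, L=3; D->plug->D->R->C->L->B->refl->G->L'->B->R'->B->plug->B
Char 2 ('H'): step: R->6, L=3; H->plug->H->R->E->L->E->refl->C->L'->A->R'->A->plug->A
Char 3 ('A'): step: R->7, L=3; A->plug->A->R->E->L->E->refl->C->L'->A->R'->B->plug->B
Char 4 ('C'): step: R->0, L->4 (L advanced); C->plug->C->R->E->L->C->refl->E->L'->F->R'->D->plug->D
Char 5 ('F'): step: R->1, L=4; F->plug->F->R->F->L->E->refl->C->L'->E->R'->C->plug->C
Char 6 ('A'): step: R->2, L=4; A->plug->A->R->C->L->G->refl->B->L'->H->R'->C->plug->C
Char 7 ('B'): step: R->3, L=4; B->plug->B->R->G->L->H->refl->D->L'->D->R'->D->plug->D
Char 8 ('G'): step: R->4, L=4; G->plug->G->R->A->L->F->refl->A->L'->B->R'->H->plug->H
Final: ciphertext=BABDCCDH, RIGHT=4, LEFT=4

Answer: BABDCCDH 4 4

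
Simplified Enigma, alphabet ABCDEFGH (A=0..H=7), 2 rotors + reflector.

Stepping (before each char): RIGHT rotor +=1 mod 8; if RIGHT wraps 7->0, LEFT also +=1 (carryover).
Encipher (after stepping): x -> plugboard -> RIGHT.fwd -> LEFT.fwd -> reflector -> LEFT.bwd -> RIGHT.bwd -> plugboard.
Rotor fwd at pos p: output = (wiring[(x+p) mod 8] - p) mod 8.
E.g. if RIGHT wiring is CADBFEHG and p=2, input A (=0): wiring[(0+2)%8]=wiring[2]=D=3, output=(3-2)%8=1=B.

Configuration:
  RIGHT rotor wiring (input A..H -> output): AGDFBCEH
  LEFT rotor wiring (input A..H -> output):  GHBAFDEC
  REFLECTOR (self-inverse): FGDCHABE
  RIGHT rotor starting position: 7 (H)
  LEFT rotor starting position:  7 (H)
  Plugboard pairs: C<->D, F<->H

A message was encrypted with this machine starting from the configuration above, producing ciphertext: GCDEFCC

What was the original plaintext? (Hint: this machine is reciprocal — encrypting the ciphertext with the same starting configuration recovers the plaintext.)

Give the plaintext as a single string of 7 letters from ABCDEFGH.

Answer: DBHGBFD

Derivation:
Char 1 ('G'): step: R->0, L->0 (L advanced); G->plug->G->R->E->L->F->refl->A->L'->D->R'->C->plug->D
Char 2 ('C'): step: R->1, L=0; C->plug->D->R->A->L->G->refl->B->L'->C->R'->B->plug->B
Char 3 ('D'): step: R->2, L=0; D->plug->C->R->H->L->C->refl->D->L'->F->R'->F->plug->H
Char 4 ('E'): step: R->3, L=0; E->plug->E->R->E->L->F->refl->A->L'->D->R'->G->plug->G
Char 5 ('F'): step: R->4, L=0; F->plug->H->R->B->L->H->refl->E->L'->G->R'->B->plug->B
Char 6 ('C'): step: R->5, L=0; C->plug->D->R->D->L->A->refl->F->L'->E->R'->H->plug->F
Char 7 ('C'): step: R->6, L=0; C->plug->D->R->A->L->G->refl->B->L'->C->R'->C->plug->D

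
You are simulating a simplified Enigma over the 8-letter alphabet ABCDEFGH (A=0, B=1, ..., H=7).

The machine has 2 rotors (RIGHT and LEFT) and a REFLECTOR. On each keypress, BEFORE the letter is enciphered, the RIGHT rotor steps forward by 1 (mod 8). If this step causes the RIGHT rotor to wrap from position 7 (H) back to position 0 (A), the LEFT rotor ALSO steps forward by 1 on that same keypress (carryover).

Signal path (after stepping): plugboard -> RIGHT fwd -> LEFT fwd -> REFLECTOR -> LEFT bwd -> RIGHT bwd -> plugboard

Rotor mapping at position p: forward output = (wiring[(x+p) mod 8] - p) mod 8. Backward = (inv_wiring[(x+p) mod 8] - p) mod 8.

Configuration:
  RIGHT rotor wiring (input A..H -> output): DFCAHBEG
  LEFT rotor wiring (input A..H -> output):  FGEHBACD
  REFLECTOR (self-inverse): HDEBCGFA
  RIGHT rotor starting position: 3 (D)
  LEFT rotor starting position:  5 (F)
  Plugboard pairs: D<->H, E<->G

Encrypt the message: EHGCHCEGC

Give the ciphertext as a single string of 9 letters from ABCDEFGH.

Answer: GBBAGGFEG

Derivation:
Char 1 ('E'): step: R->4, L=5; E->plug->G->R->G->L->C->refl->E->L'->H->R'->E->plug->G
Char 2 ('H'): step: R->5, L=5; H->plug->D->R->G->L->C->refl->E->L'->H->R'->B->plug->B
Char 3 ('G'): step: R->6, L=5; G->plug->E->R->E->L->B->refl->D->L'->A->R'->B->plug->B
Char 4 ('C'): step: R->7, L=5; C->plug->C->R->G->L->C->refl->E->L'->H->R'->A->plug->A
Char 5 ('H'): step: R->0, L->6 (L advanced); H->plug->D->R->A->L->E->refl->C->L'->H->R'->E->plug->G
Char 6 ('C'): step: R->1, L=6; C->plug->C->R->H->L->C->refl->E->L'->A->R'->E->plug->G
Char 7 ('E'): step: R->2, L=6; E->plug->G->R->B->L->F->refl->G->L'->E->R'->F->plug->F
Char 8 ('G'): step: R->3, L=6; G->plug->E->R->D->L->A->refl->H->L'->C->R'->G->plug->E
Char 9 ('C'): step: R->4, L=6; C->plug->C->R->A->L->E->refl->C->L'->H->R'->E->plug->G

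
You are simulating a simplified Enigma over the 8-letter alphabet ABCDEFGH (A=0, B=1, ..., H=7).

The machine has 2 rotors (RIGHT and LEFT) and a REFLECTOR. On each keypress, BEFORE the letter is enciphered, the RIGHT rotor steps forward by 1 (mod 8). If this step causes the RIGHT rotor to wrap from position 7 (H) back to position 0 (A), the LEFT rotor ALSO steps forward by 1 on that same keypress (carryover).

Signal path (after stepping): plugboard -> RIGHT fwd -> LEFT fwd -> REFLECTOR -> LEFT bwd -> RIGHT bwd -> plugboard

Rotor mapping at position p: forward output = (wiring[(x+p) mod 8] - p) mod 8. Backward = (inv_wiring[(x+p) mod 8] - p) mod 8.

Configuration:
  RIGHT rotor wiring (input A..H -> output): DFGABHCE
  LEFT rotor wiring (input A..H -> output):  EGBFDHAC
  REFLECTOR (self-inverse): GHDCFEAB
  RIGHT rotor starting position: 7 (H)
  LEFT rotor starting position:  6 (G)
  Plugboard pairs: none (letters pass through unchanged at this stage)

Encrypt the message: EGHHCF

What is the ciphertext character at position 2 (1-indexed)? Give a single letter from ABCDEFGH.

Char 1 ('E'): step: R->0, L->7 (L advanced); E->plug->E->R->B->L->F->refl->E->L'->F->R'->B->plug->B
Char 2 ('G'): step: R->1, L=7; G->plug->G->R->D->L->C->refl->D->L'->A->R'->D->plug->D

D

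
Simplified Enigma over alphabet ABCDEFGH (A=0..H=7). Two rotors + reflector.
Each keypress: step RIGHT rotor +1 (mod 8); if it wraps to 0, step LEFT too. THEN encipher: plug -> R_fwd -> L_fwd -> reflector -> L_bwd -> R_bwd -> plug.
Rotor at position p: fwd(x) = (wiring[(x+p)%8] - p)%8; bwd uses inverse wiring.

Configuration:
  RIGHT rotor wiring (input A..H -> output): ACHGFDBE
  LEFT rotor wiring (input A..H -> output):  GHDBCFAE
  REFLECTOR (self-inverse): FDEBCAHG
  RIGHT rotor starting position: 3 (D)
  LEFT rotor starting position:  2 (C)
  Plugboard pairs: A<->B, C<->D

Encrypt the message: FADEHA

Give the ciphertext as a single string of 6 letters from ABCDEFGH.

Answer: DGGHEE

Derivation:
Char 1 ('F'): step: R->4, L=2; F->plug->F->R->G->L->E->refl->C->L'->F->R'->C->plug->D
Char 2 ('A'): step: R->5, L=2; A->plug->B->R->E->L->G->refl->H->L'->B->R'->G->plug->G
Char 3 ('D'): step: R->6, L=2; D->plug->C->R->C->L->A->refl->F->L'->H->R'->G->plug->G
Char 4 ('E'): step: R->7, L=2; E->plug->E->R->H->L->F->refl->A->L'->C->R'->H->plug->H
Char 5 ('H'): step: R->0, L->3 (L advanced); H->plug->H->R->E->L->B->refl->D->L'->F->R'->E->plug->E
Char 6 ('A'): step: R->1, L=3; A->plug->B->R->G->L->E->refl->C->L'->C->R'->E->plug->E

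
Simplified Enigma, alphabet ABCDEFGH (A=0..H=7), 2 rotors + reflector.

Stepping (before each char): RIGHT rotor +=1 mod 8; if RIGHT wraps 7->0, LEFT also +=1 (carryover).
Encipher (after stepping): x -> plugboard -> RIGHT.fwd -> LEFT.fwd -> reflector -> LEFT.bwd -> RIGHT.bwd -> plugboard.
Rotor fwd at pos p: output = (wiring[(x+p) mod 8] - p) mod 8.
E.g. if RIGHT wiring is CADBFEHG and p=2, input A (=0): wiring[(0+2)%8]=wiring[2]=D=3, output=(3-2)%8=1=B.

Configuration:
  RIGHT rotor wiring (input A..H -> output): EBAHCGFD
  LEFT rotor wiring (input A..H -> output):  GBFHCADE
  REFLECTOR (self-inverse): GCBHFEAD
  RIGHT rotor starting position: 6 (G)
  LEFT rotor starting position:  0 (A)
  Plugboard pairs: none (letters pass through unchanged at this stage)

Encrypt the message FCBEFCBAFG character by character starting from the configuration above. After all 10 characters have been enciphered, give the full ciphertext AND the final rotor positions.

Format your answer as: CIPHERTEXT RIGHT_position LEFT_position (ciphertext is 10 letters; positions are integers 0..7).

Answer: HEDBBDGFBA 0 2

Derivation:
Char 1 ('F'): step: R->7, L=0; F->plug->F->R->D->L->H->refl->D->L'->G->R'->H->plug->H
Char 2 ('C'): step: R->0, L->1 (L advanced); C->plug->C->R->A->L->A->refl->G->L'->C->R'->E->plug->E
Char 3 ('B'): step: R->1, L=1; B->plug->B->R->H->L->F->refl->E->L'->B->R'->D->plug->D
Char 4 ('E'): step: R->2, L=1; E->plug->E->R->D->L->B->refl->C->L'->F->R'->B->plug->B
Char 5 ('F'): step: R->3, L=1; F->plug->F->R->B->L->E->refl->F->L'->H->R'->B->plug->B
Char 6 ('C'): step: R->4, L=1; C->plug->C->R->B->L->E->refl->F->L'->H->R'->D->plug->D
Char 7 ('B'): step: R->5, L=1; B->plug->B->R->A->L->A->refl->G->L'->C->R'->G->plug->G
Char 8 ('A'): step: R->6, L=1; A->plug->A->R->H->L->F->refl->E->L'->B->R'->F->plug->F
Char 9 ('F'): step: R->7, L=1; F->plug->F->R->D->L->B->refl->C->L'->F->R'->B->plug->B
Char 10 ('G'): step: R->0, L->2 (L advanced); G->plug->G->R->F->L->C->refl->B->L'->E->R'->A->plug->A
Final: ciphertext=HEDBBDGFBA, RIGHT=0, LEFT=2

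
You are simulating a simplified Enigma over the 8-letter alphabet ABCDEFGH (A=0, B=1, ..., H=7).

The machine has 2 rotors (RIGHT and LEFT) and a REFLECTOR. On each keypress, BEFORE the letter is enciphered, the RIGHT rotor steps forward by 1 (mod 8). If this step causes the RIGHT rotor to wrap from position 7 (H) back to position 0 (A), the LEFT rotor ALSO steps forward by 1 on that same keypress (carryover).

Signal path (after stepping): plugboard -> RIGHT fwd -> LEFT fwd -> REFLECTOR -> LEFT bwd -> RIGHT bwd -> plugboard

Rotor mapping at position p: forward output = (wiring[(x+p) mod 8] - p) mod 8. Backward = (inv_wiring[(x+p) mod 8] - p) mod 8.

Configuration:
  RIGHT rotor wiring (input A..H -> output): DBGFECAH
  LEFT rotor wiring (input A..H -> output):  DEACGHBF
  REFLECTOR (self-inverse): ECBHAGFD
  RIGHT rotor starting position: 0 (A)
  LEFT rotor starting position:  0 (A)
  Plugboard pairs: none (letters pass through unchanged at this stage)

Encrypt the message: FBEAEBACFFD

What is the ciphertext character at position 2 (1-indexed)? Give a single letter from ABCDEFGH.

Char 1 ('F'): step: R->1, L=0; F->plug->F->R->H->L->F->refl->G->L'->E->R'->C->plug->C
Char 2 ('B'): step: R->2, L=0; B->plug->B->R->D->L->C->refl->B->L'->G->R'->E->plug->E

E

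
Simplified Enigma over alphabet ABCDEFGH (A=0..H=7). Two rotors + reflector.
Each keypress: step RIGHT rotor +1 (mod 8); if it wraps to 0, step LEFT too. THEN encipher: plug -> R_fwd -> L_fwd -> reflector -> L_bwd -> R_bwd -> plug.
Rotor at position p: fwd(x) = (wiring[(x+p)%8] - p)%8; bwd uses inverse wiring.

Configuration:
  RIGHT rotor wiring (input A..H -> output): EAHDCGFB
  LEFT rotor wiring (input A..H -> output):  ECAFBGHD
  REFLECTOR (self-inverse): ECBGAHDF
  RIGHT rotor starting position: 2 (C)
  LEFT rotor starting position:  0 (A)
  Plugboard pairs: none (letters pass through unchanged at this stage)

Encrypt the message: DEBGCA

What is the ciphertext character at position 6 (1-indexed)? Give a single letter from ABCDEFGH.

Char 1 ('D'): step: R->3, L=0; D->plug->D->R->C->L->A->refl->E->L'->A->R'->A->plug->A
Char 2 ('E'): step: R->4, L=0; E->plug->E->R->A->L->E->refl->A->L'->C->R'->B->plug->B
Char 3 ('B'): step: R->5, L=0; B->plug->B->R->A->L->E->refl->A->L'->C->R'->F->plug->F
Char 4 ('G'): step: R->6, L=0; G->plug->G->R->E->L->B->refl->C->L'->B->R'->E->plug->E
Char 5 ('C'): step: R->7, L=0; C->plug->C->R->B->L->C->refl->B->L'->E->R'->E->plug->E
Char 6 ('A'): step: R->0, L->1 (L advanced); A->plug->A->R->E->L->F->refl->H->L'->B->R'->H->plug->H

H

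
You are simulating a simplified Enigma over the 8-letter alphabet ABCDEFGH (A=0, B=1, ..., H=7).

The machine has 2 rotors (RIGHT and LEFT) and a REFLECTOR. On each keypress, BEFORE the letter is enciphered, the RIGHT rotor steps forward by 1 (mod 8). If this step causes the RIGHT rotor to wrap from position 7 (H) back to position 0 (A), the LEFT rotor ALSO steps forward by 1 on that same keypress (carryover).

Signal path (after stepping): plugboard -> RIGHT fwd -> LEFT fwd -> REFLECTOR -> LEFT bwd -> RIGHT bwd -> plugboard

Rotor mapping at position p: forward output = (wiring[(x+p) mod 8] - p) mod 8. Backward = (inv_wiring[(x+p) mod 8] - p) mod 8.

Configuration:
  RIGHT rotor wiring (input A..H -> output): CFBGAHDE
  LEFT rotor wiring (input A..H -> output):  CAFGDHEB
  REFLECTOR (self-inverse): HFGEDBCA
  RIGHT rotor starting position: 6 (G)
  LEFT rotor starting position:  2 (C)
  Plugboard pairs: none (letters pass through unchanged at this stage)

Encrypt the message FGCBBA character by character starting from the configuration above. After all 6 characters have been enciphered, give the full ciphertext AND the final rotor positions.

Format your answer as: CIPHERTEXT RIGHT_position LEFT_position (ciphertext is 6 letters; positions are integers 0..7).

Answer: GDHAEC 4 3

Derivation:
Char 1 ('F'): step: R->7, L=2; F->plug->F->R->B->L->E->refl->D->L'->A->R'->G->plug->G
Char 2 ('G'): step: R->0, L->3 (L advanced); G->plug->G->R->D->L->B->refl->F->L'->G->R'->D->plug->D
Char 3 ('C'): step: R->1, L=3; C->plug->C->R->F->L->H->refl->A->L'->B->R'->H->plug->H
Char 4 ('B'): step: R->2, L=3; B->plug->B->R->E->L->G->refl->C->L'->H->R'->A->plug->A
Char 5 ('B'): step: R->3, L=3; B->plug->B->R->F->L->H->refl->A->L'->B->R'->E->plug->E
Char 6 ('A'): step: R->4, L=3; A->plug->A->R->E->L->G->refl->C->L'->H->R'->C->plug->C
Final: ciphertext=GDHAEC, RIGHT=4, LEFT=3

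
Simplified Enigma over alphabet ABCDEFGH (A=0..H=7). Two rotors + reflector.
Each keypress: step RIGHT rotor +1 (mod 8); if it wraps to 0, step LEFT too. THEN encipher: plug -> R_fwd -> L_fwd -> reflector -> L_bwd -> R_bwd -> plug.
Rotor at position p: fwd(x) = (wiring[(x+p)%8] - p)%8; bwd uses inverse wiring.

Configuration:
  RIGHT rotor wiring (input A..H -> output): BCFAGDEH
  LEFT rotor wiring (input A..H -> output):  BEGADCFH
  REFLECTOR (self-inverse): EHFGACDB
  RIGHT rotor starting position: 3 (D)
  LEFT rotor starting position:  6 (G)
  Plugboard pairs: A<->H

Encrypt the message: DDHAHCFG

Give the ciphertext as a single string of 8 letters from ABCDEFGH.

Answer: HBADBGAF

Derivation:
Char 1 ('D'): step: R->4, L=6; D->plug->D->R->D->L->G->refl->D->L'->C->R'->A->plug->H
Char 2 ('D'): step: R->5, L=6; D->plug->D->R->E->L->A->refl->E->L'->H->R'->B->plug->B
Char 3 ('H'): step: R->6, L=6; H->plug->A->R->G->L->F->refl->C->L'->F->R'->H->plug->A
Char 4 ('A'): step: R->7, L=6; A->plug->H->R->F->L->C->refl->F->L'->G->R'->D->plug->D
Char 5 ('H'): step: R->0, L->7 (L advanced); H->plug->A->R->B->L->C->refl->F->L'->C->R'->B->plug->B
Char 6 ('C'): step: R->1, L=7; C->plug->C->R->H->L->G->refl->D->L'->G->R'->G->plug->G
Char 7 ('F'): step: R->2, L=7; F->plug->F->R->F->L->E->refl->A->L'->A->R'->H->plug->A
Char 8 ('G'): step: R->3, L=7; G->plug->G->R->H->L->G->refl->D->L'->G->R'->F->plug->F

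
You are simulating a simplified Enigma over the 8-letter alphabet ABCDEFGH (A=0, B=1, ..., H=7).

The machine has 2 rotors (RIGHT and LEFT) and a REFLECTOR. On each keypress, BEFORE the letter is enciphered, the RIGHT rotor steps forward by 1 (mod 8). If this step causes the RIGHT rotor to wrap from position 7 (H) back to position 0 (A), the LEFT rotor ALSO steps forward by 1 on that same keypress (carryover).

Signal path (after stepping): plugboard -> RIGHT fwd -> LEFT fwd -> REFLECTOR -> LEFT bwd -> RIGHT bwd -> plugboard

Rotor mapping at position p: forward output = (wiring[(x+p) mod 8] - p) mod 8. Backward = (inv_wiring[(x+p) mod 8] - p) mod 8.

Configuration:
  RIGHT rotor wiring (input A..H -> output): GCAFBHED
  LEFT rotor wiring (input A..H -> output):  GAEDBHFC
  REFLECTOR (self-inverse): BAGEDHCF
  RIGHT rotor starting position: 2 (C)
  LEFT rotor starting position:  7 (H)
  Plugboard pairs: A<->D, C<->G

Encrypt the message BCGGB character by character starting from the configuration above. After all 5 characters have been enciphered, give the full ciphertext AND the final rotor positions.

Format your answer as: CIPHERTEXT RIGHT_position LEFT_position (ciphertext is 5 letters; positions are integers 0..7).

Char 1 ('B'): step: R->3, L=7; B->plug->B->R->G->L->A->refl->B->L'->C->R'->A->plug->D
Char 2 ('C'): step: R->4, L=7; C->plug->G->R->E->L->E->refl->D->L'->A->R'->C->plug->G
Char 3 ('G'): step: R->5, L=7; G->plug->C->R->G->L->A->refl->B->L'->C->R'->A->plug->D
Char 4 ('G'): step: R->6, L=7; G->plug->C->R->A->L->D->refl->E->L'->E->R'->D->plug->A
Char 5 ('B'): step: R->7, L=7; B->plug->B->R->H->L->G->refl->C->L'->F->R'->H->plug->H
Final: ciphertext=DGDAH, RIGHT=7, LEFT=7

Answer: DGDAH 7 7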